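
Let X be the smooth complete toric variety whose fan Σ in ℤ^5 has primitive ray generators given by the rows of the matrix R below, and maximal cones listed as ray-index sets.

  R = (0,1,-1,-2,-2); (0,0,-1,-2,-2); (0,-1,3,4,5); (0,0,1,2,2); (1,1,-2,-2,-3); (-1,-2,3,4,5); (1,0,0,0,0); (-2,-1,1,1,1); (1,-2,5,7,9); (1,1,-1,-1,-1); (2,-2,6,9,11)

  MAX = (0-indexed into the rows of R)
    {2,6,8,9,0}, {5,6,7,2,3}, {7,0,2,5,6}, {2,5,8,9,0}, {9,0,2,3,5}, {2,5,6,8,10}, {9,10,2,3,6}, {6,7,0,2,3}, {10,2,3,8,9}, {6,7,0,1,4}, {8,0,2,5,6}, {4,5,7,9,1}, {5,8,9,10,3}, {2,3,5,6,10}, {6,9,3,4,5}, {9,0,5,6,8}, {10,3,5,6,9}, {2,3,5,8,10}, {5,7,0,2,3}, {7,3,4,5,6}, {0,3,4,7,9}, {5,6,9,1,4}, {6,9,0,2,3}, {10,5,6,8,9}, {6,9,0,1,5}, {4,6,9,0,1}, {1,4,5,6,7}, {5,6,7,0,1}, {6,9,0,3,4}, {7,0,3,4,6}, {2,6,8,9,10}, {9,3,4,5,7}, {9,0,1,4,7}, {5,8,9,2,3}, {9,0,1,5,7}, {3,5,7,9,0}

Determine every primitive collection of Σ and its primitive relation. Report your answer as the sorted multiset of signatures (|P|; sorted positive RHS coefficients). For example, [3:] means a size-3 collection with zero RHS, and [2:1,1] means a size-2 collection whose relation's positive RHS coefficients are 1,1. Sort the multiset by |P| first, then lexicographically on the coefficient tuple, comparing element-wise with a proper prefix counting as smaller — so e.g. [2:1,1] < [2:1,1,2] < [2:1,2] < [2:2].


18 collections generate NE(X_Σ); each relation:

  P = {1,3}:  v_{1} + v_{3} = 0  ⇒ sig = [2:]
  P = {1,10}:  v_{1} + v_{10} = v_{6} + v_{8}  ⇒ sig = [2:1,1]
  P = {2,4}:  v_{2} + v_{4} = v_{3} + v_{6}  ⇒ sig = [2:1,1]
  P = {7,8}:  v_{7} + v_{8} = v_{2} + v_{5}  ⇒ sig = [2:1,1]
  P = {1,2}:  v_{1} + v_{2} = v_{0} + v_{5} + v_{6}  ⇒ sig = [2:1,1,1]
  P = {7,10}:  v_{7} + v_{10} = v_{2} + v_{3} + v_{5} + v_{6}  ⇒ sig = [2:1,1,1,1]
  P = {4,8}:  v_{4} + v_{8} = v_{3} + v_{5} + 2·v_{6} + v_{9}  ⇒ sig = [2:1,1,1,2]
  P = {0,10}:  v_{0} + v_{10} = 2·v_{2} + v_{6} + v_{9}  ⇒ sig = [2:1,1,2]
  P = {1,8}:  v_{1} + v_{8} = v_{0} + 2·v_{5} + 2·v_{6} + v_{9}  ⇒ sig = [2:1,1,2,2]
  P = {4,10}:  v_{4} + v_{10} = 2·v_{3} + v_{5} + 3·v_{6} + v_{9}  ⇒ sig = [2:1,1,2,3]
  P = {0,4,5}:  v_{0} + v_{4} + v_{5} = 0  ⇒ sig = [3:]
  P = {6,7,9}:  v_{6} + v_{7} + v_{9} = 0  ⇒ sig = [3:]
  P = {3,6,8}:  v_{3} + v_{6} + v_{8} = v_{10}  ⇒ sig = [3:1]
  P = {2,7,9}:  v_{2} + v_{7} + v_{9} = v_{0} + v_{3} + v_{5}  ⇒ sig = [3:1,1,1]
  P = {0,3,8}:  v_{0} + v_{3} + v_{8} = 2·v_{2} + v_{9}  ⇒ sig = [3:1,2]
  P = {0,3,5,6}:  v_{0} + v_{3} + v_{5} + v_{6} = v_{2}  ⇒ sig = [4:1]
  P = {2,5,6,9}:  v_{2} + v_{5} + v_{6} + v_{9} = v_{8}  ⇒ sig = [4:1]
  P = {2,5,9,10}:  v_{2} + v_{5} + v_{9} + v_{10} = v_{3} + 2·v_{8}  ⇒ sig = [4:1,2]

Hence PRS(X_Σ) =
    [2:]
    [2:1,1]
    [2:1,1]
    [2:1,1]
    [2:1,1,1]
    [2:1,1,1,1]
    [2:1,1,1,2]
    [2:1,1,2]
    [2:1,1,2,2]
    [2:1,1,2,3]
    [3:]
    [3:]
    [3:1]
    [3:1,1,1]
    [3:1,2]
    [4:1]
    [4:1]
    [4:1,2]


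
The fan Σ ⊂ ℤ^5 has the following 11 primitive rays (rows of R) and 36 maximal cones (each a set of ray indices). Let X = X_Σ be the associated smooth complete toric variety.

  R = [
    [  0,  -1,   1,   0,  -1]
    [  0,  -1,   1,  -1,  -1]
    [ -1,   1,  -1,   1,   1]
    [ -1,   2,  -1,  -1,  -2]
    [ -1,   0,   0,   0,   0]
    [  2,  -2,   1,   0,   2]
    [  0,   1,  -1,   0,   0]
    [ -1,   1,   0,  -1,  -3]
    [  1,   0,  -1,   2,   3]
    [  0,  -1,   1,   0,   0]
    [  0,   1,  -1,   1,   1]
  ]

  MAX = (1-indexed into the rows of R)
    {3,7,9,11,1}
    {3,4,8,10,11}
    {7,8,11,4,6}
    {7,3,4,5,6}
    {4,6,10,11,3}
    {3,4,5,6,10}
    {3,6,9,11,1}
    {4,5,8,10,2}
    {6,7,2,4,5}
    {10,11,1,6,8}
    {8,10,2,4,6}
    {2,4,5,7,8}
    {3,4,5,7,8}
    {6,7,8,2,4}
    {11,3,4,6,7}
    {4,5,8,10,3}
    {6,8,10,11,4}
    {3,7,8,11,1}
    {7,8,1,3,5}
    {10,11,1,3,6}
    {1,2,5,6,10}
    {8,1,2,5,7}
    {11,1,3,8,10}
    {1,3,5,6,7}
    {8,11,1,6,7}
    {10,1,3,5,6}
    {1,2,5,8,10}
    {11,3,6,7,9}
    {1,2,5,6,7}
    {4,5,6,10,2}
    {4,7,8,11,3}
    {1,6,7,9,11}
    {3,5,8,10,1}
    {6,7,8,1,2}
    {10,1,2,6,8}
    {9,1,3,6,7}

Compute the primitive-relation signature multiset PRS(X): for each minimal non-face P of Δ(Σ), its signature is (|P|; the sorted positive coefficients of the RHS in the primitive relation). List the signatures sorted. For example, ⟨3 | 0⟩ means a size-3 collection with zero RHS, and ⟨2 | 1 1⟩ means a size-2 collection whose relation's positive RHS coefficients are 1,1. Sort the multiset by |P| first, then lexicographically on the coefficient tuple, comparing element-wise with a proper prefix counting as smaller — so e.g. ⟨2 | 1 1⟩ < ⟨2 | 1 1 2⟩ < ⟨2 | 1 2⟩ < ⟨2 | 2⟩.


Σ has 13 primitive collections:

  • {2,11}:  v_{2} + v_{11} = 0  →  sig = ⟨2 | 0⟩
  • {7,10}:  v_{7} + v_{10} = 0  →  sig = ⟨2 | 0⟩
  • {1,4}:  v_{1} + v_{4} = v_{8}  →  sig = ⟨2 | 1⟩
  • {2,3}:  v_{2} + v_{3} = v_{5}  →  sig = ⟨2 | 1⟩
  • {5,11}:  v_{5} + v_{11} = v_{3}  →  sig = ⟨2 | 1⟩
  • {4,9}:  v_{4} + v_{9} = v_{7} + v_{11}  →  sig = ⟨2 | 1 1⟩
  • {8,9}:  v_{8} + v_{9} = v_{1} + v_{7} + v_{11}  →  sig = ⟨2 | 1 1 1⟩
  • {2,9}:  v_{2} + v_{9} = v_{1} + v_{3} + v_{6} + v_{7}  →  sig = ⟨2 | 1 1 1 1⟩
  • {9,10}:  v_{9} + v_{10} = v_{1} + v_{3} + v_{6} + v_{11}  →  sig = ⟨2 | 1 1 1 1⟩
  • {5,9}:  v_{5} + v_{9} = v_{1} + 2·v_{3} + v_{6} + v_{7}  →  sig = ⟨2 | 1 1 1 2⟩
  • {3,6,8}:  v_{3} + v_{6} + v_{8} = 0  →  sig = ⟨3 | 0⟩
  • {5,6,8}:  v_{5} + v_{6} + v_{8} = v_{2}  →  sig = ⟨3 | 1⟩
  • {1,3,6,7,11}:  v_{1} + v_{3} + v_{6} + v_{7} + v_{11} = v_{9}  →  sig = ⟨5 | 1⟩

Signatures (|P|; sorted positive RHS coefficients), sorted:
[⟨2 | 0⟩, ⟨2 | 0⟩, ⟨2 | 1⟩, ⟨2 | 1⟩, ⟨2 | 1⟩, ⟨2 | 1 1⟩, ⟨2 | 1 1 1⟩, ⟨2 | 1 1 1 1⟩, ⟨2 | 1 1 1 1⟩, ⟨2 | 1 1 1 2⟩, ⟨3 | 0⟩, ⟨3 | 1⟩, ⟨5 | 1⟩]


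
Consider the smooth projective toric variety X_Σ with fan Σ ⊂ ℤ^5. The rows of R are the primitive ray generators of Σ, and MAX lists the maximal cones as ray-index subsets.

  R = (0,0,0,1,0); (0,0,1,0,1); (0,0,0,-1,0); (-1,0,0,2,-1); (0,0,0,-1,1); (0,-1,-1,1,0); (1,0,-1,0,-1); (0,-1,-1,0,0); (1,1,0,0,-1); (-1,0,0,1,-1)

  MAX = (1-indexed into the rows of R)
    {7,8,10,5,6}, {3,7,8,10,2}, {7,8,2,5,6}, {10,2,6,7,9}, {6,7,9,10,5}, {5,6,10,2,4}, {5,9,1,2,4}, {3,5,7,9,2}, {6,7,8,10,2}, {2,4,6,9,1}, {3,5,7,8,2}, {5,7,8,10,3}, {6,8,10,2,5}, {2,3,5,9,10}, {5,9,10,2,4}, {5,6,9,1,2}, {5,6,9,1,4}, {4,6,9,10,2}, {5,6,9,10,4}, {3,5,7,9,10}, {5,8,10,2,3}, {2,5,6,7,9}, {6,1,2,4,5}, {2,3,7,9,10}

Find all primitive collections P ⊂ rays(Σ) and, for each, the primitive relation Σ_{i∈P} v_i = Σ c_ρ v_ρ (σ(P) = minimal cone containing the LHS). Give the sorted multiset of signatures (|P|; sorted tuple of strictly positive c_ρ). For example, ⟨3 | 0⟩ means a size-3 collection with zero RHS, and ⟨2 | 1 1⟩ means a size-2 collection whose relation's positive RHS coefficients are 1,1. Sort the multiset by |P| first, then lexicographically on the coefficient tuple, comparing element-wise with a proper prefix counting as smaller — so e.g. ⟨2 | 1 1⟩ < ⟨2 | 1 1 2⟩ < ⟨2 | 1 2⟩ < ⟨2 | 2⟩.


Primitive collections (12):

  {1,3}:  v_{1} + v_{3} = 0  ⇒ sig = ⟨2 | 0⟩
  {1,8}:  v_{1} + v_{8} = v_{6}  ⇒ sig = ⟨2 | 1⟩
  {1,10}:  v_{1} + v_{10} = v_{4}  ⇒ sig = ⟨2 | 1⟩
  {3,4}:  v_{3} + v_{4} = v_{10}  ⇒ sig = ⟨2 | 1⟩
  {3,6}:  v_{3} + v_{6} = v_{8}  ⇒ sig = ⟨2 | 1⟩
  {8,9}:  v_{8} + v_{9} = v_{7}  ⇒ sig = ⟨2 | 1⟩
  {1,7}:  v_{1} + v_{7} = v_{6} + v_{9}  ⇒ sig = ⟨2 | 1 1⟩
  {4,8}:  v_{4} + v_{8} = v_{6} + v_{10}  ⇒ sig = ⟨2 | 1 1⟩
  {4,7}:  v_{4} + v_{7} = v_{6} + v_{9} + v_{10}  ⇒ sig = ⟨2 | 1 1 1⟩
  {2,5,7,10}:  v_{2} + v_{5} + v_{7} + v_{10} = 0  ⇒ sig = ⟨4 | 0⟩
  {2,5,6,9,10}:  v_{2} + v_{5} + v_{6} + v_{9} + v_{10} = v_{1}  ⇒ sig = ⟨5 | 1⟩
  {2,4,5,6,9}:  v_{2} + v_{4} + v_{5} + v_{6} + v_{9} = 2·v_{1}  ⇒ sig = ⟨5 | 2⟩

Sorted signature multiset PRS(X):
    ⟨2 | 0⟩
    ⟨2 | 1⟩
    ⟨2 | 1⟩
    ⟨2 | 1⟩
    ⟨2 | 1⟩
    ⟨2 | 1⟩
    ⟨2 | 1 1⟩
    ⟨2 | 1 1⟩
    ⟨2 | 1 1 1⟩
    ⟨4 | 0⟩
    ⟨5 | 1⟩
    ⟨5 | 2⟩


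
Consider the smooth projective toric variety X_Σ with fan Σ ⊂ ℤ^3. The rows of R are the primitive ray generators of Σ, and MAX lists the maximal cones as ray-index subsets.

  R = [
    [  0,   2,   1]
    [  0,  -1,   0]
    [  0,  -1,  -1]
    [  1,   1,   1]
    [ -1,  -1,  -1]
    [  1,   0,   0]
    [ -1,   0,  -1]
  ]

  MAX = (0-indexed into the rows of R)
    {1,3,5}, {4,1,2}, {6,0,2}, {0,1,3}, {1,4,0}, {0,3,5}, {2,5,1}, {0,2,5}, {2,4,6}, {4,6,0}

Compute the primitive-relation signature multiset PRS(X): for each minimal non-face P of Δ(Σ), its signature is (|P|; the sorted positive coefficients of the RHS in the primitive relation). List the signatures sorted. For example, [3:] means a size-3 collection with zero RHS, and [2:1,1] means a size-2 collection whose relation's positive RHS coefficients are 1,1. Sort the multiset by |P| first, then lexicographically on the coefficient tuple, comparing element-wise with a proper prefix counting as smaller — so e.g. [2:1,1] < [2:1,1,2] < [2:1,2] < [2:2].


Minimal non-faces — 9 found among 7 rays, 10 max cones:

  P={3,4}:  v_{3} + v_{4} = 0 — sig = [2:]
  P={1,6}:  v_{1} + v_{6} = v_{4} — sig = [2:1]
  P={2,3}:  v_{2} + v_{3} = v_{5} — sig = [2:1]
  P={4,5}:  v_{4} + v_{5} = v_{2} — sig = [2:1]
  P={3,6}:  v_{3} + v_{6} = v_{0} + v_{2} — sig = [2:1,1]
  P={5,6}:  v_{5} + v_{6} = v_{0} + 2·v_{2} — sig = [2:1,2]
  P={0,1,2}:  v_{0} + v_{1} + v_{2} = 0 — sig = [3:]
  P={0,1,5}:  v_{0} + v_{1} + v_{5} = v_{3} — sig = [3:1]
  P={0,2,4}:  v_{0} + v_{2} + v_{4} = v_{6} — sig = [3:1]

Sorted signature multiset PRS(X):
    |P|=2: 6 collections, coeffs (), (1), (1), (1), (1,1), (1,2)
    |P|=3: 3 collections, coeffs (), (1), (1)


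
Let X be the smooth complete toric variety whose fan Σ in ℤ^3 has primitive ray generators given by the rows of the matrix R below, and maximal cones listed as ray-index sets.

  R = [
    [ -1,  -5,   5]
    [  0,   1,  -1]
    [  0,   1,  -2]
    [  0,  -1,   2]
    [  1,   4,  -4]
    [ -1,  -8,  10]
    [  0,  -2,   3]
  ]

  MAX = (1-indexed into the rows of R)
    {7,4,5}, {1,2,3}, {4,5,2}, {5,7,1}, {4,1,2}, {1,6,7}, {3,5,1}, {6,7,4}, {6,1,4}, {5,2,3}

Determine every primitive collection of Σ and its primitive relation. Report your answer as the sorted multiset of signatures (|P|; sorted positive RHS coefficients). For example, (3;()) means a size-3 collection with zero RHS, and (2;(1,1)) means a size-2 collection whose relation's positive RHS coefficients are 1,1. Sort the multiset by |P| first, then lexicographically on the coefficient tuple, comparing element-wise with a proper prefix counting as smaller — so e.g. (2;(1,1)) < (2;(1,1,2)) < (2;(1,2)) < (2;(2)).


9 collections generate NE(X_Σ); each relation:

  P = {3,4}:  v_{3} + v_{4} = 0 — sig = (2;())
  P = {2,7}:  v_{2} + v_{7} = v_{4} — sig = (2;(1))
  P = {3,6}:  v_{3} + v_{6} = v_{1} + v_{7} — sig = (2;(1,1))
  P = {3,7}:  v_{3} + v_{7} = v_{1} + v_{5} — sig = (2;(1,1))
  P = {2,6}:  v_{2} + v_{6} = v_{1} + 2·v_{4} — sig = (2;(1,2))
  P = {5,6}:  v_{5} + v_{6} = 2·v_{7} — sig = (2;(2))
  P = {1,2,5}:  v_{1} + v_{2} + v_{5} = 0 — sig = (3;())
  P = {1,4,5}:  v_{1} + v_{4} + v_{5} = v_{7} — sig = (3;(1))
  P = {1,4,7}:  v_{1} + v_{4} + v_{7} = v_{6} — sig = (3;(1))

Sorted signature multiset PRS(X):
{ (2;()),  (2;(1)),  (2;(1,1)) ×2,  (2;(1,2)),  (2;(2)),  (3;()),  (3;(1)) ×2 }


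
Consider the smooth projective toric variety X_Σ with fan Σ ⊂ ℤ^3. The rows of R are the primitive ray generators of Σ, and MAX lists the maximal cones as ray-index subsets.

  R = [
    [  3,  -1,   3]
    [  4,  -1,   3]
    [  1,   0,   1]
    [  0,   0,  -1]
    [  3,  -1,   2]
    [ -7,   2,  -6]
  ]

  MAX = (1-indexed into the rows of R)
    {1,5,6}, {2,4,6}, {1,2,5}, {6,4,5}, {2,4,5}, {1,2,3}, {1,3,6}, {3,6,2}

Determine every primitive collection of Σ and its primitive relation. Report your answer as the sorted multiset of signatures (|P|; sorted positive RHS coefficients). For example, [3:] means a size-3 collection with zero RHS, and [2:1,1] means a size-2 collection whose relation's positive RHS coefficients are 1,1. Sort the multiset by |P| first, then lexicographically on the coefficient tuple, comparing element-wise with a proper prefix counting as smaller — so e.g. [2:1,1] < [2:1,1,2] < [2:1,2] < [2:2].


5 minimal non-faces of Δ(Σ) (on 6 rays):

  P={1,4}:  v_{1} + v_{4} = v_{5}  ⇒ sig = [2:1]
  P={3,5}:  v_{3} + v_{5} = v_{2}  ⇒ sig = [2:1]
  P={3,4}:  v_{3} + v_{4} = 2·v_{2} + v_{6}  ⇒ sig = [2:1,2]
  P={1,2,6}:  v_{1} + v_{2} + v_{6} = 0  ⇒ sig = [3:]
  P={2,5,6}:  v_{2} + v_{5} + v_{6} = v_{4}  ⇒ sig = [3:1]

Sorted signature multiset PRS(X):
    |P|=2: 3 collections, coeffs (1), (1), (1,2)
    |P|=3: 2 collections, coeffs (), (1)


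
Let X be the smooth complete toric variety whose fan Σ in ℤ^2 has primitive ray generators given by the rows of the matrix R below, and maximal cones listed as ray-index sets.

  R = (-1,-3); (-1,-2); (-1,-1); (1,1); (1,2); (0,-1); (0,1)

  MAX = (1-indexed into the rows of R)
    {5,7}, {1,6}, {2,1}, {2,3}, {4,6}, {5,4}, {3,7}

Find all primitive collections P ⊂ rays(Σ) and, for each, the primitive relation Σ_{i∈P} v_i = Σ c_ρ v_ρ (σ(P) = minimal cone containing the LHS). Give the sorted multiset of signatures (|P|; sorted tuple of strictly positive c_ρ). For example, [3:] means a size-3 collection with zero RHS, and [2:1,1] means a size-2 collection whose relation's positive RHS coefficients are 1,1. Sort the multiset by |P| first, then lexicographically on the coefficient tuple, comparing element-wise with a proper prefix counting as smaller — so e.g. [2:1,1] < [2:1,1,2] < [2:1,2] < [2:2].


14 collections generate NE(X_Σ); each relation:

  {2,5}:  v_{2} + v_{5} = 0  so sig = [2:]
  {3,4}:  v_{3} + v_{4} = 0  so sig = [2:]
  {6,7}:  v_{6} + v_{7} = 0  so sig = [2:]
  {1,5}:  v_{1} + v_{5} = v_{6}  so sig = [2:1]
  {1,7}:  v_{1} + v_{7} = v_{2}  so sig = [2:1]
  {2,4}:  v_{2} + v_{4} = v_{6}  so sig = [2:1]
  {2,6}:  v_{2} + v_{6} = v_{1}  so sig = [2:1]
  {2,7}:  v_{2} + v_{7} = v_{3}  so sig = [2:1]
  {3,5}:  v_{3} + v_{5} = v_{7}  so sig = [2:1]
  {3,6}:  v_{3} + v_{6} = v_{2}  so sig = [2:1]
  {4,7}:  v_{4} + v_{7} = v_{5}  so sig = [2:1]
  {5,6}:  v_{5} + v_{6} = v_{4}  so sig = [2:1]
  {1,3}:  v_{1} + v_{3} = 2·v_{2}  so sig = [2:2]
  {1,4}:  v_{1} + v_{4} = 2·v_{6}  so sig = [2:2]

so the primitive-relation signature multiset is
    |P|=2: 14 collections, coeffs (), (), (), (1), (1), (1), (1), (1), (1), (1), (1), (1), (2), (2)


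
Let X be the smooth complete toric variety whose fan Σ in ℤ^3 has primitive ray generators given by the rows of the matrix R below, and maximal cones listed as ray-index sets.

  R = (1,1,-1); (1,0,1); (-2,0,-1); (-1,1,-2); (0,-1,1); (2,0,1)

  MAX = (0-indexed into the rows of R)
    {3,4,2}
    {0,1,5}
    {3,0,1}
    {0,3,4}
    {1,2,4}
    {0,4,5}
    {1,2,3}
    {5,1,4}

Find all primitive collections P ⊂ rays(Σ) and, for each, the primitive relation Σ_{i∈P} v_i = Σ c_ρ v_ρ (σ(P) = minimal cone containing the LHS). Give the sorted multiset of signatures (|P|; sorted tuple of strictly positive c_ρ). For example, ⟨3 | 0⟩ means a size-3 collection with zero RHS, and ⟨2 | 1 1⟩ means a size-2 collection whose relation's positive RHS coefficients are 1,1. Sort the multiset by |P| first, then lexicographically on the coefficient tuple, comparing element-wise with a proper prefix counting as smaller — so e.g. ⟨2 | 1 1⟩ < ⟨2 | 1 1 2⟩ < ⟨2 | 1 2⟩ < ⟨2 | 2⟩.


5 collections generate NE(X_Σ); each relation:

  • {2,5}:  v_{2} + v_{5} = 0 — sig = ⟨2 | 0⟩
  • {0,2}:  v_{0} + v_{2} = v_{3} — sig = ⟨2 | 1⟩
  • {3,5}:  v_{3} + v_{5} = v_{0} — sig = ⟨2 | 1⟩
  • {1,3,4}:  v_{1} + v_{3} + v_{4} = 0 — sig = ⟨3 | 0⟩
  • {0,1,4}:  v_{0} + v_{1} + v_{4} = v_{5} — sig = ⟨3 | 1⟩

so the primitive-relation signature multiset is
    |P|=2: 3 collections, coeffs (), (1), (1)
    |P|=3: 2 collections, coeffs (), (1)


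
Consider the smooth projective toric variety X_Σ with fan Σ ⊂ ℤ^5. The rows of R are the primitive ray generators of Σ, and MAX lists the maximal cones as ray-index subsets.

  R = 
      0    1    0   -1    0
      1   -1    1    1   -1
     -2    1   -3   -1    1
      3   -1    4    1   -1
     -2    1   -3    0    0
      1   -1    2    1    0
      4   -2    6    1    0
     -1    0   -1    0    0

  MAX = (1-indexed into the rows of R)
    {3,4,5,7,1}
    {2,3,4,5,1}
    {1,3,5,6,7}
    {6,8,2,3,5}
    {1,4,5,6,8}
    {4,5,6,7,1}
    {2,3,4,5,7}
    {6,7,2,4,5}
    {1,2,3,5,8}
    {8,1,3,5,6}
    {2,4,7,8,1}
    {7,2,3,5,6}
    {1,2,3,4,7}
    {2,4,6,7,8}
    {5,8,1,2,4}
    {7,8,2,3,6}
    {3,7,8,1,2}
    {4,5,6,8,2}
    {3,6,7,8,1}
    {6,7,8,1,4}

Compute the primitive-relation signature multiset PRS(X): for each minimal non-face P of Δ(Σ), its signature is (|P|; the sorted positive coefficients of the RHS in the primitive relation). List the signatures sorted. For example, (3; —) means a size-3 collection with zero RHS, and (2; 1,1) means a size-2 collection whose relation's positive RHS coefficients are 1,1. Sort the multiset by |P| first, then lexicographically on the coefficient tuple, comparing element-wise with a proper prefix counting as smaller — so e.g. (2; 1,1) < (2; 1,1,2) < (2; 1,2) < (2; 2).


Minimal non-faces — 5 found among 8 rays, 20 max cones:

  P = {3,4,8}:  v_{3} + v_{4} + v_{8} = 0  ⇒ sig = (3; —)
  P = {5,7,8}:  v_{5} + v_{7} + v_{8} = v_{6}  ⇒ sig = (3; 1)
  P = {1,2,6}:  v_{1} + v_{2} + v_{6} = v_{4} + v_{8}  ⇒ sig = (3; 1,1)
  P = {3,4,6}:  v_{3} + v_{4} + v_{6} = v_{5} + v_{7}  ⇒ sig = (3; 1,1)
  P = {1,2,5,7}:  v_{1} + v_{2} + v_{5} + v_{7} = v_{4}  ⇒ sig = (4; 1)

so the primitive-relation signature multiset is
{ (3; —),  (3; 1),  (3; 1,1) ×2,  (4; 1) }


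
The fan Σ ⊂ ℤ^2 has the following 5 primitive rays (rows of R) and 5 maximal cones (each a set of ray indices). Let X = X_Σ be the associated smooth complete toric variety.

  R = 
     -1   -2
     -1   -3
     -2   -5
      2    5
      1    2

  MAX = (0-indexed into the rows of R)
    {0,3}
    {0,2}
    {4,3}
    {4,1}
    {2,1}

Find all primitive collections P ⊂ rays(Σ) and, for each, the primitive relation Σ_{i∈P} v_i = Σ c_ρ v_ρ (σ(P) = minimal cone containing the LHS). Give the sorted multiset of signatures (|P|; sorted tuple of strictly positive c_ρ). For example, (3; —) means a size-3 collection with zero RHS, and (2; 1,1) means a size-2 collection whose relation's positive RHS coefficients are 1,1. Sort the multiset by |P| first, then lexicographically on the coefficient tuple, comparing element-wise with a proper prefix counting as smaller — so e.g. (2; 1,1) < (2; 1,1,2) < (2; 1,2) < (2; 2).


Minimal non-faces — 5 found among 5 rays, 5 max cones:

  • {0,4}:  v_{0} + v_{4} = 0  so sig = (2; —)
  • {2,3}:  v_{2} + v_{3} = 0  so sig = (2; —)
  • {0,1}:  v_{0} + v_{1} = v_{2}  so sig = (2; 1)
  • {1,3}:  v_{1} + v_{3} = v_{4}  so sig = (2; 1)
  • {2,4}:  v_{2} + v_{4} = v_{1}  so sig = (2; 1)

Hence PRS(X_Σ) =
{ (2; —) ×2,  (2; 1) ×3 }


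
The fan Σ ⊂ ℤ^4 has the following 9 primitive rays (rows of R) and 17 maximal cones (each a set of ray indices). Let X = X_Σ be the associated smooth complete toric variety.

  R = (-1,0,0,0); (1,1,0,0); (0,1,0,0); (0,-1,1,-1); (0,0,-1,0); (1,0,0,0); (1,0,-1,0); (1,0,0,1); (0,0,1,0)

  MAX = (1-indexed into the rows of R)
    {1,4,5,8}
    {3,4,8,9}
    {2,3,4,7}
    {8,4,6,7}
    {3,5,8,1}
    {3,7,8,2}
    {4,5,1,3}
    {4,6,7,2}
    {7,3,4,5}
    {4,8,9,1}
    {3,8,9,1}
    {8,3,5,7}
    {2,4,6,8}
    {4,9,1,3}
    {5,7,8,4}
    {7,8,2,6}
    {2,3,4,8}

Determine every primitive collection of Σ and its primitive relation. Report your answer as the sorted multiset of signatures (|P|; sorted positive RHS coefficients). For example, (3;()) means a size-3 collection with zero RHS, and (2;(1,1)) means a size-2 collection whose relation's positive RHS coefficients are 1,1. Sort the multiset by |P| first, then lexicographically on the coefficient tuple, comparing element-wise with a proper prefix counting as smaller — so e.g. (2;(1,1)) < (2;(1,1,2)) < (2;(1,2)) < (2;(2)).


Minimal non-faces — 14 found among 9 rays, 17 max cones:

  {1,6}:  v_{1} + v_{6} = 0  ⟹  sig = (2;())
  {5,9}:  v_{5} + v_{9} = 0  ⟹  sig = (2;())
  {1,2}:  v_{1} + v_{2} = v_{3}  ⟹  sig = (2;(1))
  {1,7}:  v_{1} + v_{7} = v_{5}  ⟹  sig = (2;(1))
  {3,6}:  v_{3} + v_{6} = v_{2}  ⟹  sig = (2;(1))
  {5,6}:  v_{5} + v_{6} = v_{7}  ⟹  sig = (2;(1))
  {7,9}:  v_{7} + v_{9} = v_{6}  ⟹  sig = (2;(1))
  {2,5}:  v_{2} + v_{5} = v_{3} + v_{7}  ⟹  sig = (2;(1,1))
  {6,9}:  v_{6} + v_{9} = v_{3} + v_{4} + v_{8}  ⟹  sig = (2;(1,1,1))
  {2,9}:  v_{2} + v_{9} = 2·v_{3} + v_{4} + v_{8}  ⟹  sig = (2;(1,1,2))
  {1,3,4,8}:  v_{1} + v_{3} + v_{4} + v_{8} = v_{9}  ⟹  sig = (4;(1))
  {3,4,5,8}:  v_{3} + v_{4} + v_{5} + v_{8} = v_{6}  ⟹  sig = (4;(1))
  {3,4,7,8}:  v_{3} + v_{4} + v_{7} + v_{8} = 2·v_{6}  ⟹  sig = (4;(2))
  {2,4,7,8}:  v_{2} + v_{4} + v_{7} + v_{8} = 3·v_{6}  ⟹  sig = (4;(3))

Sorted signature multiset PRS(X):
    |P|=2: 10 collections, coeffs (), (), (1), (1), (1), (1), (1), (1,1), (1,1,1), (1,1,2)
    |P|=4: 4 collections, coeffs (1), (1), (2), (3)


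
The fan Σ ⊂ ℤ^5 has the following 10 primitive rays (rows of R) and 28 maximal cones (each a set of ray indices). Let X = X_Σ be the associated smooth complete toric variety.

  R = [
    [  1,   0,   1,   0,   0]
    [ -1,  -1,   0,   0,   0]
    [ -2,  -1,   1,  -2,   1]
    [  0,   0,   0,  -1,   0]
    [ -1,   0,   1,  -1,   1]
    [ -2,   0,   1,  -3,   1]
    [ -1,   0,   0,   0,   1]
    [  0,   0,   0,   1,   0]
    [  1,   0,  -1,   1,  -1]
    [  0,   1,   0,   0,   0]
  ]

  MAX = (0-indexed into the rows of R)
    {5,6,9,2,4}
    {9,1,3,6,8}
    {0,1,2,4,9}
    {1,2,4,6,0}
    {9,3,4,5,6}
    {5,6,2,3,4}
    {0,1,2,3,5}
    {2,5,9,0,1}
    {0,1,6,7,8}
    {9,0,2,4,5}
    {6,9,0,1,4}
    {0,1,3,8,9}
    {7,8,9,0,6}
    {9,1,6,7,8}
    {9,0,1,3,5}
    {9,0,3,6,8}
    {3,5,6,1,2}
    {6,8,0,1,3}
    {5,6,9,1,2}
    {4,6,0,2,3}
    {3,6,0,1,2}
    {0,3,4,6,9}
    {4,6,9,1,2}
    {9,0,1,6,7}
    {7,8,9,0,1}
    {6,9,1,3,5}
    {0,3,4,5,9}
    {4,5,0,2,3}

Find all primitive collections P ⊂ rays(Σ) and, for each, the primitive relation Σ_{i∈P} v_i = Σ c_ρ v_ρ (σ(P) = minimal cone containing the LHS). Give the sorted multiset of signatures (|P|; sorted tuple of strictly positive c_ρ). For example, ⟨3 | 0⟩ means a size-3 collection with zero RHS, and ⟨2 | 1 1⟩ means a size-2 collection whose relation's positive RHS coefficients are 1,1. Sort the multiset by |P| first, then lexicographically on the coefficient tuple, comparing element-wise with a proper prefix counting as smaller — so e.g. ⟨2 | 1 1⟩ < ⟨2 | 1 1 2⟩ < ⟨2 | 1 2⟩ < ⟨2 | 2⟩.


Primitive collections (14):

  P = {3,7}:  v_{3} + v_{7} = 0 ; sig = ⟨2 | 0⟩
  P = {4,8}:  v_{4} + v_{8} = 0 ; sig = ⟨2 | 0⟩
  P = {2,7}:  v_{2} + v_{7} = v_{1} + v_{4} ; sig = ⟨2 | 1 1⟩
  P = {2,8}:  v_{2} + v_{8} = v_{1} + v_{3} ; sig = ⟨2 | 1 1⟩
  P = {5,7}:  v_{5} + v_{7} = v_{2} + v_{9} ; sig = ⟨2 | 1 1⟩
  P = {4,7}:  v_{4} + v_{7} = v_{0} + v_{1} + v_{6} + v_{9} ; sig = ⟨2 | 1 1 1 1⟩
  P = {5,8}:  v_{5} + v_{8} = v_{1} + 2·v_{3} + v_{9} ; sig = ⟨2 | 1 1 2⟩
  P = {1,3,4}:  v_{1} + v_{3} + v_{4} = v_{2} ; sig = ⟨3 | 1⟩
  P = {2,3,9}:  v_{2} + v_{3} + v_{9} = v_{5} ; sig = ⟨3 | 1⟩
  P = {0,5,6}:  v_{0} + v_{5} + v_{6} = v_{3} + 2·v_{4} ; sig = ⟨3 | 1 2⟩
  P = {1,4,5}:  v_{1} + v_{4} + v_{5} = 2·v_{2} + v_{9} ; sig = ⟨3 | 1 2⟩
  P = {0,2,6,9}:  v_{0} + v_{2} + v_{6} + v_{9} = 2·v_{4} ; sig = ⟨4 | 2⟩
  P = {0,1,3,6,9}:  v_{0} + v_{1} + v_{3} + v_{6} + v_{9} = v_{4} ; sig = ⟨5 | 1⟩
  P = {0,1,6,8,9}:  v_{0} + v_{1} + v_{6} + v_{8} + v_{9} = v_{7} ; sig = ⟨5 | 1⟩

so the primitive-relation signature multiset is
{ ⟨2 | 0⟩ ×2,  ⟨2 | 1 1⟩ ×3,  ⟨2 | 1 1 1 1⟩,  ⟨2 | 1 1 2⟩,  ⟨3 | 1⟩ ×2,  ⟨3 | 1 2⟩ ×2,  ⟨4 | 2⟩,  ⟨5 | 1⟩ ×2 }


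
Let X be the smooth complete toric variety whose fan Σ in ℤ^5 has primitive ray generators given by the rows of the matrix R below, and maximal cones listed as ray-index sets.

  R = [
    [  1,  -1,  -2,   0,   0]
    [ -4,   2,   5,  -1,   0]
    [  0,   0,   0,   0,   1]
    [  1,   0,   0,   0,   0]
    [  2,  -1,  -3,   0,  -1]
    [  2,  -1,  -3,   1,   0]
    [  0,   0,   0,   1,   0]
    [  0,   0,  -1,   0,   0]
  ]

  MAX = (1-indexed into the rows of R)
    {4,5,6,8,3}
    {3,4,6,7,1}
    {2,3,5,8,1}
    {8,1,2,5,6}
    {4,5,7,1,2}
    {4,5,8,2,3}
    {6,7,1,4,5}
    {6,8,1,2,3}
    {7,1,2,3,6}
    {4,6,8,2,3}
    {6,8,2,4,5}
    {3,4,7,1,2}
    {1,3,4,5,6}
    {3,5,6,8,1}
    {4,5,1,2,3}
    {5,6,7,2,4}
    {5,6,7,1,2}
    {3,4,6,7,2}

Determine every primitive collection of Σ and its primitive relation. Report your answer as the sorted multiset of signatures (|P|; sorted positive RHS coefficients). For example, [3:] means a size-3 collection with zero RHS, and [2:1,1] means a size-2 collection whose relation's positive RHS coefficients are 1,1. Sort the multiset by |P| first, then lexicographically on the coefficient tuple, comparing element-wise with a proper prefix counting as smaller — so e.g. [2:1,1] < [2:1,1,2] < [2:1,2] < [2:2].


|primitive collections| = 5. Relations:

  {7,8}:  v_{7} + v_{8} = v_{2} + 2·v_{6} — sig = [2:1,2]
  {3,5,7}:  v_{3} + v_{5} + v_{7} = v_{6} — sig = [3:1]
  {1,4,8}:  v_{1} + v_{4} + v_{8} = v_{3} + v_{5} — sig = [3:1,1]
  {1,2,4,6}:  v_{1} + v_{2} + v_{4} + v_{6} = 0 — sig = [4:]
  {2,3,5,6}:  v_{2} + v_{3} + v_{5} + v_{6} = v_{8} — sig = [4:1]

Signatures (|P|; sorted positive RHS coefficients), sorted:
    [2:1,2]
    [3:1]
    [3:1,1]
    [4:]
    [4:1]


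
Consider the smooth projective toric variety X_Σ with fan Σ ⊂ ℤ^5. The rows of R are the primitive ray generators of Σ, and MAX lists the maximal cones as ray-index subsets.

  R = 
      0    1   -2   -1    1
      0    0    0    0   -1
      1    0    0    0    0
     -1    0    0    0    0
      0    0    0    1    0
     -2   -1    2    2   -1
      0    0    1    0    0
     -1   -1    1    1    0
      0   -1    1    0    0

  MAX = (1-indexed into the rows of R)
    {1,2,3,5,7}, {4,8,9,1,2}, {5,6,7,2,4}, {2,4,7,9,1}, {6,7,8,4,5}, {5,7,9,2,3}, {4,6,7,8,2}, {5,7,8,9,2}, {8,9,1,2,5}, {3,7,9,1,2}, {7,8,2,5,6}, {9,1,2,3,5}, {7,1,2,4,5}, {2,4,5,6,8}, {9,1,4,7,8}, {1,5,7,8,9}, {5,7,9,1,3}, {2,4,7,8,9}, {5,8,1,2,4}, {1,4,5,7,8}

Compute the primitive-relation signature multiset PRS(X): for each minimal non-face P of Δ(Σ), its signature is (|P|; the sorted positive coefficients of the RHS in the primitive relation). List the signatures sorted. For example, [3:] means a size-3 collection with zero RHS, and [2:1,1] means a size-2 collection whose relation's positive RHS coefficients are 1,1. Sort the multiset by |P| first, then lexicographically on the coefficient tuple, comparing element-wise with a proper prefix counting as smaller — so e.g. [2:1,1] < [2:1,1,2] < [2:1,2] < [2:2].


Σ has 9 primitive collections:

  P = {3,4}:  v_{3} + v_{4} = 0  ⇒ sig = [2:]
  P = {3,8}:  v_{3} + v_{8} = v_{5} + v_{9}  ⇒ sig = [2:1,1]
  P = {3,6}:  v_{3} + v_{6} = v_{2} + v_{5} + v_{7} + v_{8}  ⇒ sig = [2:1,1,1,1]
  P = {6,9}:  v_{6} + v_{9} = v_{2} + v_{7} + 2·v_{8}  ⇒ sig = [2:1,1,2]
  P = {1,6}:  v_{1} + v_{6} = 2·v_{4} + v_{5}  ⇒ sig = [2:1,2]
  P = {4,5,9}:  v_{4} + v_{5} + v_{9} = v_{8}  ⇒ sig = [3:1]
  P = {1,2,7,8}:  v_{1} + v_{2} + v_{7} + v_{8} = v_{4}  ⇒ sig = [4:1]
  P = {1,2,5,7,9}:  v_{1} + v_{2} + v_{5} + v_{7} + v_{9} = 0  ⇒ sig = [5:]
  P = {2,4,5,7,8}:  v_{2} + v_{4} + v_{5} + v_{7} + v_{8} = v_{6}  ⇒ sig = [5:1]

so the primitive-relation signature multiset is
    [2:]
    [2:1,1]
    [2:1,1,1,1]
    [2:1,1,2]
    [2:1,2]
    [3:1]
    [4:1]
    [5:]
    [5:1]


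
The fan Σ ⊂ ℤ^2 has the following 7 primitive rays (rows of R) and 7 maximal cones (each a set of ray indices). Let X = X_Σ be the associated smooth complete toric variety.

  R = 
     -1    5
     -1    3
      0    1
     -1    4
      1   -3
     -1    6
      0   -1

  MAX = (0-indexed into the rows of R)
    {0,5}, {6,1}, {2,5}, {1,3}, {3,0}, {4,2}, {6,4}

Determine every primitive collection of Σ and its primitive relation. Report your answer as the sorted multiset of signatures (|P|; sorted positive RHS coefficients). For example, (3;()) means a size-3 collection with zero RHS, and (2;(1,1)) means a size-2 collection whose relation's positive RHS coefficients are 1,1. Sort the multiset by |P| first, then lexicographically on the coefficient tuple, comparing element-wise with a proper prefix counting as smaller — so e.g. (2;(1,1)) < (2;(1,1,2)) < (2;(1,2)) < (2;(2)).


Minimal non-faces — 14 found among 7 rays, 7 max cones:

  P={1,4}:  v_{1} + v_{4} = 0  →  sig = (2;())
  P={2,6}:  v_{2} + v_{6} = 0  →  sig = (2;())
  P={0,2}:  v_{0} + v_{2} = v_{5}  →  sig = (2;(1))
  P={0,6}:  v_{0} + v_{6} = v_{3}  →  sig = (2;(1))
  P={1,2}:  v_{1} + v_{2} = v_{3}  →  sig = (2;(1))
  P={2,3}:  v_{2} + v_{3} = v_{0}  →  sig = (2;(1))
  P={3,4}:  v_{3} + v_{4} = v_{2}  →  sig = (2;(1))
  P={3,6}:  v_{3} + v_{6} = v_{1}  →  sig = (2;(1))
  P={5,6}:  v_{5} + v_{6} = v_{0}  →  sig = (2;(1))
  P={1,5}:  v_{1} + v_{5} = v_{0} + v_{3}  →  sig = (2;(1,1))
  P={0,1}:  v_{0} + v_{1} = 2·v_{3}  →  sig = (2;(2))
  P={0,4}:  v_{0} + v_{4} = 2·v_{2}  →  sig = (2;(2))
  P={3,5}:  v_{3} + v_{5} = 2·v_{0}  →  sig = (2;(2))
  P={4,5}:  v_{4} + v_{5} = 3·v_{2}  →  sig = (2;(3))

Hence PRS(X_Σ) =
    (2;())
    (2;())
    (2;(1))
    (2;(1))
    (2;(1))
    (2;(1))
    (2;(1))
    (2;(1))
    (2;(1))
    (2;(1,1))
    (2;(2))
    (2;(2))
    (2;(2))
    (2;(3))


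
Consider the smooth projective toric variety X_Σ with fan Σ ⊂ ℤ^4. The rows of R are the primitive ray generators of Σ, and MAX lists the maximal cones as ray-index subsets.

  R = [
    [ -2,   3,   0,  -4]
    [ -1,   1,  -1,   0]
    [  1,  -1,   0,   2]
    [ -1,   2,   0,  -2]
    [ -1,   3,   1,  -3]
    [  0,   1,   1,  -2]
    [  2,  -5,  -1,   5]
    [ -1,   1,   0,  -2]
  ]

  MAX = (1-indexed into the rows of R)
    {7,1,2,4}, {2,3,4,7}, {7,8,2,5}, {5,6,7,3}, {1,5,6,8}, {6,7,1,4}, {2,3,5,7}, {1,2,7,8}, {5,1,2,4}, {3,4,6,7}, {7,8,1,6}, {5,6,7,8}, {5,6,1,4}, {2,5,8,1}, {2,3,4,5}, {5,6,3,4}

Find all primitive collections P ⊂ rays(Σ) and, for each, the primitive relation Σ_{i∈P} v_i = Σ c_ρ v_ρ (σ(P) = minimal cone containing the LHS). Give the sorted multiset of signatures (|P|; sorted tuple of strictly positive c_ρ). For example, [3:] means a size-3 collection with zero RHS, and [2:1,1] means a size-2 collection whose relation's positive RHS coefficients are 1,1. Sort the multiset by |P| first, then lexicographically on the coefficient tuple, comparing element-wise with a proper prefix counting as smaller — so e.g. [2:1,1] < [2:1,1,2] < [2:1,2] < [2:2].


The 6 primitive collections of Σ (r=8, n=4):

  {3,8}:  v_{3} + v_{8} = 0  so sig = [2:]
  {1,3}:  v_{1} + v_{3} = v_{4}  so sig = [2:1]
  {2,6}:  v_{2} + v_{6} = v_{4}  so sig = [2:1]
  {4,8}:  v_{4} + v_{8} = v_{1}  so sig = [2:1]
  {4,5,7}:  v_{4} + v_{5} + v_{7} = 0  so sig = [3:]
  {1,5,7}:  v_{1} + v_{5} + v_{7} = v_{8}  so sig = [3:1]

Hence PRS(X_Σ) =
[[2:], [2:1], [2:1], [2:1], [3:], [3:1]]


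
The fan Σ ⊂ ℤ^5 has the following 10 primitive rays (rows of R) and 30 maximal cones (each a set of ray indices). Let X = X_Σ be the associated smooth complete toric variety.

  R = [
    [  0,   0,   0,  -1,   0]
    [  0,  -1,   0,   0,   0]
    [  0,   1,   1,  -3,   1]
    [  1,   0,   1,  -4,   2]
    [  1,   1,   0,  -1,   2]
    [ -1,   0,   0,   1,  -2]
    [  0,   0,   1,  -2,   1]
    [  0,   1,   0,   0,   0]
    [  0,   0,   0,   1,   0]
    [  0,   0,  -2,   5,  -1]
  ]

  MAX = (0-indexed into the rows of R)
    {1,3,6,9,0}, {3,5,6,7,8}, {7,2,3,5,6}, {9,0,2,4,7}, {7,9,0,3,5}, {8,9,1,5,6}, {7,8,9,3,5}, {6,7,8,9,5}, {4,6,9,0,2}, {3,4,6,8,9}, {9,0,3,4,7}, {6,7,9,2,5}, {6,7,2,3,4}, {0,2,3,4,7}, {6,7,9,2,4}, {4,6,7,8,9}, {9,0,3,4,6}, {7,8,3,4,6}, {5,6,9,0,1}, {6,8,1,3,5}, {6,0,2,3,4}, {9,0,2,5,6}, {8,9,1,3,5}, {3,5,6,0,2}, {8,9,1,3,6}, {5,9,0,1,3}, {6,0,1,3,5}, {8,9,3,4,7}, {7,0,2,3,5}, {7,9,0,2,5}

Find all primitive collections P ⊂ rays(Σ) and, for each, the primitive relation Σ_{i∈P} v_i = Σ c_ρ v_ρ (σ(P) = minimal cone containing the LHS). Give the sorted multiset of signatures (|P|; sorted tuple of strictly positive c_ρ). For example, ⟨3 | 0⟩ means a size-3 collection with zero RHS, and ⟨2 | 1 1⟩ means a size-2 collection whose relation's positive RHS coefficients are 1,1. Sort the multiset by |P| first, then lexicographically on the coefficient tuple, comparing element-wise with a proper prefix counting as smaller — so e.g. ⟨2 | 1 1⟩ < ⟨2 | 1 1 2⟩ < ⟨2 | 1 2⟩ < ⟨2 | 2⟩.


10 minimal non-faces of Δ(Σ) (on 10 rays):

  • {0,8}:  v_{0} + v_{8} = 0  →  sig = ⟨2 | 0⟩
  • {1,7}:  v_{1} + v_{7} = 0  →  sig = ⟨2 | 0⟩
  • {4,5}:  v_{4} + v_{5} = v_{7}  →  sig = ⟨2 | 1⟩
  • {1,2}:  v_{1} + v_{2} = v_{0} + v_{6}  →  sig = ⟨2 | 1 1⟩
  • {2,8}:  v_{2} + v_{8} = v_{6} + v_{7}  →  sig = ⟨2 | 1 1⟩
  • {1,4}:  v_{1} + v_{4} = v_{3} + v_{6} + v_{9}  →  sig = ⟨2 | 1 1 1⟩
  • {0,6,7}:  v_{0} + v_{6} + v_{7} = v_{2}  →  sig = ⟨3 | 1⟩
  • {2,3,9}:  v_{2} + v_{3} + v_{9} = v_{0} + v_{4}  →  sig = ⟨3 | 1 1⟩
  • {3,5,6,9}:  v_{3} + v_{5} + v_{6} + v_{9} = 0  →  sig = ⟨4 | 0⟩
  • {3,6,7,9}:  v_{3} + v_{6} + v_{7} + v_{9} = v_{4}  →  sig = ⟨4 | 1⟩

Sorted signature multiset PRS(X):
    ⟨2 | 0⟩
    ⟨2 | 0⟩
    ⟨2 | 1⟩
    ⟨2 | 1 1⟩
    ⟨2 | 1 1⟩
    ⟨2 | 1 1 1⟩
    ⟨3 | 1⟩
    ⟨3 | 1 1⟩
    ⟨4 | 0⟩
    ⟨4 | 1⟩


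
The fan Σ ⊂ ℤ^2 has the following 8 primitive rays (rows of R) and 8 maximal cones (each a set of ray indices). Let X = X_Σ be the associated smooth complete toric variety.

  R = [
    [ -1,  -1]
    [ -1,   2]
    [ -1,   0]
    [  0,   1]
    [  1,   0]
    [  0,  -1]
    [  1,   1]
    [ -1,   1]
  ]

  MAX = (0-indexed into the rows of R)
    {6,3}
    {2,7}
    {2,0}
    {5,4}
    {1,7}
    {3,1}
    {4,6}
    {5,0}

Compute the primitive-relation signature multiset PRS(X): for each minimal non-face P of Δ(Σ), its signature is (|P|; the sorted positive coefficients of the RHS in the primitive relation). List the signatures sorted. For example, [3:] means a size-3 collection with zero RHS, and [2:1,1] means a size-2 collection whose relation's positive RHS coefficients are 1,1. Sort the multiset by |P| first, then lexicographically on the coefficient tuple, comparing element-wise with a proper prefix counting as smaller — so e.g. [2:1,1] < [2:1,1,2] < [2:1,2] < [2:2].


Primitive collections (20):

  P={0,6}:  v_{0} + v_{6} = 0 ; sig = [2:]
  P={2,4}:  v_{2} + v_{4} = 0 ; sig = [2:]
  P={3,5}:  v_{3} + v_{5} = 0 ; sig = [2:]
  P={0,3}:  v_{0} + v_{3} = v_{2} ; sig = [2:1]
  P={0,4}:  v_{0} + v_{4} = v_{5} ; sig = [2:1]
  P={1,5}:  v_{1} + v_{5} = v_{7} ; sig = [2:1]
  P={2,3}:  v_{2} + v_{3} = v_{7} ; sig = [2:1]
  P={2,5}:  v_{2} + v_{5} = v_{0} ; sig = [2:1]
  P={2,6}:  v_{2} + v_{6} = v_{3} ; sig = [2:1]
  P={3,4}:  v_{3} + v_{4} = v_{6} ; sig = [2:1]
  P={3,7}:  v_{3} + v_{7} = v_{1} ; sig = [2:1]
  P={4,7}:  v_{4} + v_{7} = v_{3} ; sig = [2:1]
  P={5,6}:  v_{5} + v_{6} = v_{4} ; sig = [2:1]
  P={5,7}:  v_{5} + v_{7} = v_{2} ; sig = [2:1]
  P={0,1}:  v_{0} + v_{1} = v_{2} + v_{7} ; sig = [2:1,1]
  P={0,7}:  v_{0} + v_{7} = 2·v_{2} ; sig = [2:2]
  P={1,2}:  v_{1} + v_{2} = 2·v_{7} ; sig = [2:2]
  P={1,4}:  v_{1} + v_{4} = 2·v_{3} ; sig = [2:2]
  P={6,7}:  v_{6} + v_{7} = 2·v_{3} ; sig = [2:2]
  P={1,6}:  v_{1} + v_{6} = 3·v_{3} ; sig = [2:3]

Sorted signature multiset PRS(X):
[[2:], [2:], [2:], [2:1], [2:1], [2:1], [2:1], [2:1], [2:1], [2:1], [2:1], [2:1], [2:1], [2:1], [2:1,1], [2:2], [2:2], [2:2], [2:2], [2:3]]


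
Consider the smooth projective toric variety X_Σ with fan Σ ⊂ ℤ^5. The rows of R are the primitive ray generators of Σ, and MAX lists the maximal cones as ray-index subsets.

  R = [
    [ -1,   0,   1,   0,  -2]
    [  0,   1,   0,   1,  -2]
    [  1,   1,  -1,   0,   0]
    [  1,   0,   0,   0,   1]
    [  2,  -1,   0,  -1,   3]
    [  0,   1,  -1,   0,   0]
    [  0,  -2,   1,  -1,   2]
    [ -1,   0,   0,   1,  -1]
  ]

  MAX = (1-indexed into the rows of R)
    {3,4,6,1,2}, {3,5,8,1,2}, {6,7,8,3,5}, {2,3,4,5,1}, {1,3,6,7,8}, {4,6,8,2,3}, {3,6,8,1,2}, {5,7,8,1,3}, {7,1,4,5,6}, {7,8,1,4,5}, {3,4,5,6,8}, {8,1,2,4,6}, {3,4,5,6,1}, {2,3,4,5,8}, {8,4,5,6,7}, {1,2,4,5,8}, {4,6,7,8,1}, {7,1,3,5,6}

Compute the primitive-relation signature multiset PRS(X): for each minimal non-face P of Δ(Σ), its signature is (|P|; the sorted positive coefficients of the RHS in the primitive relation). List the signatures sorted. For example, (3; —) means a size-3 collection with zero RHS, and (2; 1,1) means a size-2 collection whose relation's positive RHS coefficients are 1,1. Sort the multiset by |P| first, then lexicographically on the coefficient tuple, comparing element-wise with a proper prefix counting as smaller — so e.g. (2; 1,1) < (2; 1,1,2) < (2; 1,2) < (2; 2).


Minimal non-faces — 5 found among 8 rays, 18 max cones:

  P = {2,7}:  v_{2} + v_{7} = v_{1} + v_{5} + v_{8}  so sig = (2; 1,1,1)
  P = {3,4,7}:  v_{3} + v_{4} + v_{7} = v_{5}  so sig = (3; 1)
  P = {2,5,6}:  v_{2} + v_{5} + v_{6} = v_{3} + v_{4}  so sig = (3; 1,1)
  P = {1,5,6,8}:  v_{1} + v_{5} + v_{6} + v_{8} = 0  so sig = (4; —)
  P = {1,3,4,8}:  v_{1} + v_{3} + v_{4} + v_{8} = v_{2}  so sig = (4; 1)

Signatures (|P|; sorted positive RHS coefficients), sorted:
[(2; 1,1,1), (3; 1), (3; 1,1), (4; —), (4; 1)]


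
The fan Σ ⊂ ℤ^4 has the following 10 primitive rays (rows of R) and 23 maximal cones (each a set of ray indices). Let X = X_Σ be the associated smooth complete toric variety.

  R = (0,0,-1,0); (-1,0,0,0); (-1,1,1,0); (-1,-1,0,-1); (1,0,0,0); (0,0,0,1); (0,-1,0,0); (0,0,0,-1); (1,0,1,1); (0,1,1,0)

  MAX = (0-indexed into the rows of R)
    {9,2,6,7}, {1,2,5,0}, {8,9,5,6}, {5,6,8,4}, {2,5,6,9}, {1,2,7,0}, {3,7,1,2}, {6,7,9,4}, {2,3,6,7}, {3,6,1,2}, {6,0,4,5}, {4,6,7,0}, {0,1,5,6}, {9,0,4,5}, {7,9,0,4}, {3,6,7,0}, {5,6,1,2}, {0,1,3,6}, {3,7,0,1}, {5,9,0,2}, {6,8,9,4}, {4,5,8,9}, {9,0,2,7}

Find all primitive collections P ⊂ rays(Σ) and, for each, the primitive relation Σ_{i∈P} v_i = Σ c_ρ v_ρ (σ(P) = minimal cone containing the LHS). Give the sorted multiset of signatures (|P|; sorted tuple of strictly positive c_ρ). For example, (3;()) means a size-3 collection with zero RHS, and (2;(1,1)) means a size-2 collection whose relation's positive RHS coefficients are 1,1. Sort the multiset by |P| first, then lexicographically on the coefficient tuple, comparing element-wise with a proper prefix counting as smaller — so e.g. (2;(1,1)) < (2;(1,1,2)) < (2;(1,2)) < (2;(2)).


17 collections generate NE(X_Σ); each relation:

  P={1,4}:  v_{1} + v_{4} = 0  →  sig = (2;())
  P={5,7}:  v_{5} + v_{7} = 0  →  sig = (2;())
  P={1,9}:  v_{1} + v_{9} = v_{2}  →  sig = (2;(1))
  P={2,4}:  v_{2} + v_{4} = v_{9}  →  sig = (2;(1))
  P={0,8}:  v_{0} + v_{8} = v_{4} + v_{5}  →  sig = (2;(1,1))
  P={3,4}:  v_{3} + v_{4} = v_{6} + v_{7}  →  sig = (2;(1,1))
  P={3,5}:  v_{3} + v_{5} = v_{1} + v_{6}  →  sig = (2;(1,1))
  P={1,8}:  v_{1} + v_{8} = v_{5} + v_{6} + v_{9}  →  sig = (2;(1,1,1))
  P={3,9}:  v_{3} + v_{9} = v_{2} + v_{6} + v_{7}  →  sig = (2;(1,1,1))
  P={7,8}:  v_{7} + v_{8} = v_{4} + v_{6} + v_{9}  →  sig = (2;(1,1,1))
  P={2,8}:  v_{2} + v_{8} = v_{5} + v_{6} + 2·v_{9}  →  sig = (2;(1,1,2))
  P={3,8}:  v_{3} + v_{8} = 2·v_{6} + v_{9}  →  sig = (2;(1,2))
  P={0,6,9}:  v_{0} + v_{6} + v_{9} = 0  →  sig = (3;())
  P={0,2,6}:  v_{0} + v_{2} + v_{6} = v_{1}  →  sig = (3;(1))
  P={1,6,7}:  v_{1} + v_{6} + v_{7} = v_{3}  →  sig = (3;(1))
  P={0,2,3}:  v_{0} + v_{2} + v_{3} = 2·v_{1} + v_{7}  →  sig = (3;(1,2))
  P={4,5,6,9}:  v_{4} + v_{5} + v_{6} + v_{9} = v_{8}  →  sig = (4;(1))

Hence PRS(X_Σ) =
[(2;()), (2;()), (2;(1)), (2;(1)), (2;(1,1)), (2;(1,1)), (2;(1,1)), (2;(1,1,1)), (2;(1,1,1)), (2;(1,1,1)), (2;(1,1,2)), (2;(1,2)), (3;()), (3;(1)), (3;(1)), (3;(1,2)), (4;(1))]
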